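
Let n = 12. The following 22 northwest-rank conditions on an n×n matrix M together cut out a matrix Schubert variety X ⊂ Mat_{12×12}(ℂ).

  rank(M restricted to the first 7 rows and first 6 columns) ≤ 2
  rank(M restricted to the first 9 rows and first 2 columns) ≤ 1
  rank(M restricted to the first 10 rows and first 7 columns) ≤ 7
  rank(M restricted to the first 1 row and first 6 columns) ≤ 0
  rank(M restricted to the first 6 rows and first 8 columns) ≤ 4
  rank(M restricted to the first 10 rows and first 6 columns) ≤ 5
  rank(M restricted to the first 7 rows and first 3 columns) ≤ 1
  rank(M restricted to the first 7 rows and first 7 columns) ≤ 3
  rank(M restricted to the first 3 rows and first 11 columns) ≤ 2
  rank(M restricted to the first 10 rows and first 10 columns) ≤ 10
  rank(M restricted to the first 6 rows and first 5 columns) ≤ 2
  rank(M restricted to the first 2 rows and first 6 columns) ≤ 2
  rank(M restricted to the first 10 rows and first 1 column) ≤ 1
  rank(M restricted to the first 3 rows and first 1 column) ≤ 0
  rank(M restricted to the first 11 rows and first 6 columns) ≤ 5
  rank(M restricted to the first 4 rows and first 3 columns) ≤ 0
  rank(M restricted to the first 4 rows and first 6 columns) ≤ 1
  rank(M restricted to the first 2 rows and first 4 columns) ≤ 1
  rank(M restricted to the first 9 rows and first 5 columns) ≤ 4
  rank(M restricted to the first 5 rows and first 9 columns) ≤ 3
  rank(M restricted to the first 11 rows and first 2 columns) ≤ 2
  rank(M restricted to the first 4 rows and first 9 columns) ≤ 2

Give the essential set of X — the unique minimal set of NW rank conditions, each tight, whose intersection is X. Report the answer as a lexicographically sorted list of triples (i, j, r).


Rank table r_w(12×12) implied by the 22 constraints:

  0  0  0  0  0  0  1  1  1  1  1  1
  0  0  0  1  1  1  2  2  2  2  2  2
  0  0  0  1  1  1  2  2  2  2  2  3
  0  0  0  1  1  1  2  2  2  3  3  4
  1  1  1  2  2  2  3  3  3  4  4  5
  1  1  1  2  2  2  3  4  4  5  5  6
  1  1  1  2  2  2  3  4  5  6  6  7
  1  1  2  3  3  3  4  5  6  7  7  8
  1  1  2  3  4  4  5  6  7  8  8  9
  1  2  3  4  5  5  6  7  8  9  9  10
  1  2  3  4  5  5  6  7  8  9  10  11
  1  2  3  4  5  6  7  8  9  10  11  12

so w = (7, 4, 12, 10, 1, 8, 9, 3, 5, 2, 11, 6).

9 SE-corners of the 36-cell Rothe diagram give Ess(w):

[(1, 6, 0), (3, 11, 2), (4, 3, 0), (4, 6, 1), (4, 9, 2), (7, 3, 1), (7, 6, 2), (9, 2, 1), (11, 6, 5)]


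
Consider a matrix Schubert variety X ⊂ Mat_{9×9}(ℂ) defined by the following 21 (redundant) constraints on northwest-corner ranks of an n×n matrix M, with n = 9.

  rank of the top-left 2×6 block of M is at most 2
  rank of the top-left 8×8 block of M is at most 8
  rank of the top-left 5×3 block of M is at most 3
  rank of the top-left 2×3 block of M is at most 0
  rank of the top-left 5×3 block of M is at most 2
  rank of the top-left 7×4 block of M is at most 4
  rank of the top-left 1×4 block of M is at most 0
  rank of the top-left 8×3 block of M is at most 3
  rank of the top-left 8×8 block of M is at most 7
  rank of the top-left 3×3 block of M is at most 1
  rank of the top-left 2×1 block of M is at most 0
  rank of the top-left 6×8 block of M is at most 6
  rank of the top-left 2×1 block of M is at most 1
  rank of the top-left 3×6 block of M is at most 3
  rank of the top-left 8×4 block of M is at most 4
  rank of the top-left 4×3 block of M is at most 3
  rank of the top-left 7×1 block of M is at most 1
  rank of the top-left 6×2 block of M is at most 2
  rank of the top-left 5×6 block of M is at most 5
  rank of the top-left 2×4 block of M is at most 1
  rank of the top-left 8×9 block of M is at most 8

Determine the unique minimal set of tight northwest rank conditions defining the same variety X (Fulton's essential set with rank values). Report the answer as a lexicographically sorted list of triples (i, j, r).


The tightest implied rank at each (i,j), from the 21 conditions:

  row 1: 0, 0, 0, 0, 1, 1, 1, 1, 1
  row 2: 0, 0, 0, 1, 2, 2, 2, 2, 2
  row 3: 1, 1, 1, 2, 3, 3, 3, 3, 3
  row 4: 1, 2, 2, 3, 4, 4, 4, 4, 4
  row 5: 1, 2, 2, 3, 4, 5, 5, 5, 5
  row 6: 1, 2, 3, 4, 5, 6, 6, 6, 6
  row 7: 1, 2, 3, 4, 5, 6, 7, 7, 7
  row 8: 1, 2, 3, 4, 5, 6, 7, 7, 8
  row 9: 1, 2, 3, 4, 5, 6, 7, 8, 9

hence w(1..9) = (5, 4, 1, 2, 6, 3, 7, 9, 8).

ℓ(w)=9; the 4 essential cells (i,j,r):

[(1, 4, 0), (2, 3, 0), (5, 3, 2), (8, 8, 7)]


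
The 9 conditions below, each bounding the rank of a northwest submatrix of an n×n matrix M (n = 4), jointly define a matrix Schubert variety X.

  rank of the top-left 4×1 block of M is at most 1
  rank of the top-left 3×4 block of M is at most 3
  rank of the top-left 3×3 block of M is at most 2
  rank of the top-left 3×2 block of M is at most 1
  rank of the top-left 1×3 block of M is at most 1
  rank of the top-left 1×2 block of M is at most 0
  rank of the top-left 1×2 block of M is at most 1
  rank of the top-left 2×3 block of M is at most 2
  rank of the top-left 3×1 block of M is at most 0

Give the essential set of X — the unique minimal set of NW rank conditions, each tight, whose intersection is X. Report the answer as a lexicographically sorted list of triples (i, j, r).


Reconstructing r_w from the 9 given conditions:

  0  0  1  1
  0  1  2  2
  0  1  2  3
  1  2  3  4

hence w(1..4) = (3, 2, 4, 1).

2 SE-corners of the 4-cell Rothe diagram give Ess(w):

[(1, 2, 0), (3, 1, 0)]


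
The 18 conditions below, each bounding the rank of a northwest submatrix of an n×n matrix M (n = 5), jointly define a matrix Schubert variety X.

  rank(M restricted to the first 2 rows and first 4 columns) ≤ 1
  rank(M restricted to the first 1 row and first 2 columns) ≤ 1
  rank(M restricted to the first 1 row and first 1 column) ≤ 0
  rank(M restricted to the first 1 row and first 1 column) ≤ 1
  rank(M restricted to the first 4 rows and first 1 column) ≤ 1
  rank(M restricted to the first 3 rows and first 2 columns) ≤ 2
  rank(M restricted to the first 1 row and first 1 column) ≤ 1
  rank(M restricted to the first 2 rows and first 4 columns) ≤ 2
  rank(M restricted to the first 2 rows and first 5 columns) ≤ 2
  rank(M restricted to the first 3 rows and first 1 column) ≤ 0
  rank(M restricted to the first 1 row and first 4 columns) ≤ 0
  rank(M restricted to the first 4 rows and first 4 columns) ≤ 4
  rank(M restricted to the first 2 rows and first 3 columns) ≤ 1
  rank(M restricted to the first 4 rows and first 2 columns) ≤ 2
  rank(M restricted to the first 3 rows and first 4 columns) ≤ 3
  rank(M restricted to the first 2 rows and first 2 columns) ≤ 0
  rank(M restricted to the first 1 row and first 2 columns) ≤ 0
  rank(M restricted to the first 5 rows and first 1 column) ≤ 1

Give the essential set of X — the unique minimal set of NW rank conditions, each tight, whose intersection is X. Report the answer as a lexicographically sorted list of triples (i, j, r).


Propagating the 18 rank bounds to every northwest block:

  i=1: 0 | 0 | 0 | 0 | 1
  i=2: 0 | 0 | 1 | 1 | 2
  i=3: 0 | 1 | 2 | 2 | 3
  i=4: 1 | 2 | 3 | 3 | 4
  i=5: 1 | 2 | 3 | 4 | 5

giving w = (5, 3, 2, 1, 4) via Δ²R.

Rothe diagram D(w) (7 cells), 3 SE-corners (essential conditions):

[(1, 4, 0), (2, 2, 0), (3, 1, 0)]


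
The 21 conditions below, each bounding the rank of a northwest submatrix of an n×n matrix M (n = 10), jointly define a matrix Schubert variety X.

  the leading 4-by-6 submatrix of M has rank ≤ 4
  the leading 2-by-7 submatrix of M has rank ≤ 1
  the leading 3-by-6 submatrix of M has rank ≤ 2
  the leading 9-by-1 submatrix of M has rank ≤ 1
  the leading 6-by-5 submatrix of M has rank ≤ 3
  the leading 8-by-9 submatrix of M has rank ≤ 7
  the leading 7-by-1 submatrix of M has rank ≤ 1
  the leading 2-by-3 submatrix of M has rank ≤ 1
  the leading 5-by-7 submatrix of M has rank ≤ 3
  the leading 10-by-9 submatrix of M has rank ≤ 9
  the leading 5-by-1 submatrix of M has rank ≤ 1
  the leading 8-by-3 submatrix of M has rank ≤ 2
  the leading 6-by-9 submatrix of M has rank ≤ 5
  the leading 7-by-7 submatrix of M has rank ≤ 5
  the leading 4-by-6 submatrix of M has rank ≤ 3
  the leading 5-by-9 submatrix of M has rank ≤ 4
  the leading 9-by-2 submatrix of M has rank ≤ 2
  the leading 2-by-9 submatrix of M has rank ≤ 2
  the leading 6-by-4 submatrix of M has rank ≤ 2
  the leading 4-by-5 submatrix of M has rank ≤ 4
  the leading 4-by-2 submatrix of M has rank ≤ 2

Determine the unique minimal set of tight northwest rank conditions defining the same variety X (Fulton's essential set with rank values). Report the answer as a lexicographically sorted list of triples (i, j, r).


Rank table r_w(10×10) implied by the 21 constraints:

  R[1]: 1 1 1 1 1 1 1 1 1 1
  R[2]: 1 1 1 1 1 1 1 2 2 2
  R[3]: 1 2 2 2 2 2 2 3 3 3
  R[4]: 1 2 2 2 3 3 3 4 4 4
  R[5]: 1 2 2 2 3 3 3 4 4 5
  R[6]: 1 2 2 2 3 4 4 5 5 6
  R[7]: 1 2 2 3 4 5 5 6 6 7
  R[8]: 1 2 2 3 4 5 6 7 7 8
  R[9]: 1 2 3 4 5 6 7 8 8 9
  R[10]: 1 2 3 4 5 6 7 8 9 10

second differences of R give the permutation w = (1, 8, 2, 5, 10, 6, 4, 7, 3, 9).

|D(w)|=17, |Ess(w)|=5:

[(2, 7, 1), (5, 7, 3), (5, 9, 4), (6, 4, 2), (8, 3, 2)]


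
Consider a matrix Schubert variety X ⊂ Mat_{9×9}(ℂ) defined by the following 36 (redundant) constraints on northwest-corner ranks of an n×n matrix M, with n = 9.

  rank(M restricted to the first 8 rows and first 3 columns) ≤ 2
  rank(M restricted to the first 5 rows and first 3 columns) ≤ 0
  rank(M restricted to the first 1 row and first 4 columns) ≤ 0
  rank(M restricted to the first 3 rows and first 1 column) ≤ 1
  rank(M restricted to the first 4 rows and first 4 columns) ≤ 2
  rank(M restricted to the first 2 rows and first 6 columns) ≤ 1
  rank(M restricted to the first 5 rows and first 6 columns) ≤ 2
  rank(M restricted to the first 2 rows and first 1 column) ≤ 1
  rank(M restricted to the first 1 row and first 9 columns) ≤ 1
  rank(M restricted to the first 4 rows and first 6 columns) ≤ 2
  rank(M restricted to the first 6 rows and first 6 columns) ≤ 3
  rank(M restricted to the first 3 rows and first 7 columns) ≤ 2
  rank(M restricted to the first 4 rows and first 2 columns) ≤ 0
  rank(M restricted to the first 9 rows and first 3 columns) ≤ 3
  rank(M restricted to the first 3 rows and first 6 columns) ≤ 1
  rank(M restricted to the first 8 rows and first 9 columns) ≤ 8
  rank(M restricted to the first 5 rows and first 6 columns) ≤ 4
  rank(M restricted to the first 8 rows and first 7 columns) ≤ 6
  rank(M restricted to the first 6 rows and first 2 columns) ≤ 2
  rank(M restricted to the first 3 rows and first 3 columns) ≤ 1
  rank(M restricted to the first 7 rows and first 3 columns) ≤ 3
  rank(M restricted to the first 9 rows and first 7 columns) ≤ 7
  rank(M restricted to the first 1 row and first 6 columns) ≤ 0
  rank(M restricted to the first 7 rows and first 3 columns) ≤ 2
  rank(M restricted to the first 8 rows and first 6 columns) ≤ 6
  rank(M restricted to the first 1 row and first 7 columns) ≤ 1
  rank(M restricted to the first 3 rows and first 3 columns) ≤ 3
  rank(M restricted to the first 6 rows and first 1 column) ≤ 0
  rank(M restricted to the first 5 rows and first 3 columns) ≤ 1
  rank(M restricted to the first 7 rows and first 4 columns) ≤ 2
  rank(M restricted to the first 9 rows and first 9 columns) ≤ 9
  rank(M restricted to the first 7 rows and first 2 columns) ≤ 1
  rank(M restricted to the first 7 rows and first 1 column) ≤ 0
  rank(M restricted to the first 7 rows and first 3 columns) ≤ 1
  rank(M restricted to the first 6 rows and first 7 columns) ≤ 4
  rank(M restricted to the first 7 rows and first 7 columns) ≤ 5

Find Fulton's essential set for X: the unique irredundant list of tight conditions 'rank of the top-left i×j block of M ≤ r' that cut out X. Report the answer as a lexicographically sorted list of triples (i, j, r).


Recovering R(i,j) via the rank-extension bound from the 36 conditions:

  0 | 0 | 0 | 0 | 0 | 0 | 1 | 1 | 1
  0 | 0 | 0 | 1 | 1 | 1 | 2 | 2 | 2
  0 | 0 | 0 | 1 | 1 | 1 | 2 | 3 | 3
  0 | 0 | 0 | 1 | 2 | 2 | 3 | 4 | 4
  0 | 0 | 0 | 1 | 2 | 2 | 3 | 4 | 5
  0 | 1 | 1 | 2 | 3 | 3 | 4 | 5 | 6
  0 | 1 | 1 | 2 | 3 | 4 | 5 | 6 | 7
  1 | 2 | 2 | 3 | 4 | 5 | 6 | 7 | 8
  1 | 2 | 3 | 4 | 5 | 6 | 7 | 8 | 9

so w = (7, 4, 8, 5, 9, 2, 6, 1, 3).

Fulton essential set (6 of the 24 Rothe cells):

[(1, 6, 0), (3, 6, 1), (5, 3, 0), (5, 6, 2), (7, 1, 0), (7, 3, 1)]


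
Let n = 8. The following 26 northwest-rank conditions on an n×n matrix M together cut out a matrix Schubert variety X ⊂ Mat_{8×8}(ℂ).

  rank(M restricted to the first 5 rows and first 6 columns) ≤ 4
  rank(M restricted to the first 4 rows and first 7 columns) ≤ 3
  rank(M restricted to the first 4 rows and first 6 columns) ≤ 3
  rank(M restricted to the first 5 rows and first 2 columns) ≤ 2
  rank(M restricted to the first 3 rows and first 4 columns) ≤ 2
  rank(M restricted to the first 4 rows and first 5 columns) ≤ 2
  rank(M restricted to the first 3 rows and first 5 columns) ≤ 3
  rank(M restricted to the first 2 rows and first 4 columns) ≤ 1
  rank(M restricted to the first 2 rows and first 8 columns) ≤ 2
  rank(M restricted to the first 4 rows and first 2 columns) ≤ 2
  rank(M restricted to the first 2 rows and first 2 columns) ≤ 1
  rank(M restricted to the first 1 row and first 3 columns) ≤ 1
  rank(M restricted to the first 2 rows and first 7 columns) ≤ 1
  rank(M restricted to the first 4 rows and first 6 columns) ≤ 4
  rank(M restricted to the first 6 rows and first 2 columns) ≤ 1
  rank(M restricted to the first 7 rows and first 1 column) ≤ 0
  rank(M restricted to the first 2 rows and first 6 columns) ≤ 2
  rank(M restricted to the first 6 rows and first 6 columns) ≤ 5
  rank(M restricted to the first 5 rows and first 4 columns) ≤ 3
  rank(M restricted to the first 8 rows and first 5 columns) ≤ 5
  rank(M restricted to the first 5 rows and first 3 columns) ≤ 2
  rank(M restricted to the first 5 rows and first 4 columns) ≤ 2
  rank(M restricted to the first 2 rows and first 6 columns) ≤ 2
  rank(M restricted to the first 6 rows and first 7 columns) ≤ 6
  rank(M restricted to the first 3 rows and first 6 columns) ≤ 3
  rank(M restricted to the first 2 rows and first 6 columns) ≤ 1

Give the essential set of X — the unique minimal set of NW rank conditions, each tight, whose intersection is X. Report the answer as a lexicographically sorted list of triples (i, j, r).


The tightest implied rank at each (i,j), from the 26 conditions:

  i=1: 0 1 1 1 1 1 1 1
  i=2: 0 1 1 1 1 1 1 2
  i=3: 0 1 2 2 2 2 2 3
  i=4: 0 1 2 2 2 3 3 4
  i=5: 0 1 2 2 3 4 4 5
  i=6: 0 1 2 3 4 5 5 6
  i=7: 0 1 2 3 4 5 6 7
  i=8: 1 2 3 4 5 6 7 8

reading off 1-entries of Δ²R: w = (2, 8, 3, 6, 5, 4, 7, 1).

|D(w)|=15, |Ess(w)|=4:

[(2, 7, 1), (4, 5, 2), (5, 4, 2), (7, 1, 0)]


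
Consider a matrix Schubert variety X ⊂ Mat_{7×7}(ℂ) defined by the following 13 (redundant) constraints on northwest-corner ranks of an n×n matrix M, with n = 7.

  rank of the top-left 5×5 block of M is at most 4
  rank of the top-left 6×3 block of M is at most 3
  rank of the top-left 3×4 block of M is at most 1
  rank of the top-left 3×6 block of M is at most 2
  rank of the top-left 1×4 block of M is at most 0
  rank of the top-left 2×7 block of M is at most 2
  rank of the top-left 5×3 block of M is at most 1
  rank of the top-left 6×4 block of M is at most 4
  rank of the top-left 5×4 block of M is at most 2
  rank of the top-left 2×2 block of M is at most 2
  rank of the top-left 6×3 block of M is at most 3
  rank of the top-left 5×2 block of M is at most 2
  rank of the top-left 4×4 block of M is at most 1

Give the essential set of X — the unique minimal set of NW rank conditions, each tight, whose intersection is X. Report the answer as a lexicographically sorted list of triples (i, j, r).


The tightest implied rank at each (i,j), from the 13 conditions:

  R[1]: 0  0  0  0  1  1  1
  R[2]: 1  1  1  1  2  2  2
  R[3]: 1  1  1  1  2  2  3
  R[4]: 1  1  1  1  2  3  4
  R[5]: 1  1  1  2  3  4  5
  R[6]: 1  2  2  3  4  5  6
  R[7]: 1  2  3  4  5  6  7

so w = (5, 1, 7, 6, 4, 2, 3).

Fulton essential set (4 of the 13 Rothe cells):

[(1, 4, 0), (3, 6, 2), (4, 4, 1), (5, 3, 1)]


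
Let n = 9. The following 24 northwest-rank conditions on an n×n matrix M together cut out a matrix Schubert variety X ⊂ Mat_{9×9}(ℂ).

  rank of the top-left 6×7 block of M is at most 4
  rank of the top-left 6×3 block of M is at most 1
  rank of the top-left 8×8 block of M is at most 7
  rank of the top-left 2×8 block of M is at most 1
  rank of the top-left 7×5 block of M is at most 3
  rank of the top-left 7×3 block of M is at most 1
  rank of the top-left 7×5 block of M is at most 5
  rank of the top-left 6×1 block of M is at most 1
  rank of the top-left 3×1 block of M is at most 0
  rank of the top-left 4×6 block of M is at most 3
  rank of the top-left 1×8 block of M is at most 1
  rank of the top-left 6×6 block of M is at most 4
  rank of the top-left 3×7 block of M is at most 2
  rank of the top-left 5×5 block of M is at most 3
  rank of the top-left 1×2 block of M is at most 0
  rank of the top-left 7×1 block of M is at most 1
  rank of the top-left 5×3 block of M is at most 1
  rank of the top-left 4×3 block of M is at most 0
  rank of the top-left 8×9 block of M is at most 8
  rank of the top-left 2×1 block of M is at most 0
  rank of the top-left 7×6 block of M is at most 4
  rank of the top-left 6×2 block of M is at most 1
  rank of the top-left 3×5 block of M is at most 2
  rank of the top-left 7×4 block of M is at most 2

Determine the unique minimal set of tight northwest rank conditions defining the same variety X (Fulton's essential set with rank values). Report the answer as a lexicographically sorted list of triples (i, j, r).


Rank table r_w(9×9) implied by the 24 constraints:

  0 0 0 1 1 1 1 1 1
  0 0 0 1 1 1 1 1 2
  0 0 0 1 2 2 2 2 3
  0 0 0 1 2 3 3 3 4
  1 1 1 2 3 4 4 4 5
  1 1 1 2 3 4 4 5 6
  1 1 1 2 3 4 5 6 7
  1 2 2 3 4 5 6 7 8
  1 2 3 4 5 6 7 8 9

so w = (4, 9, 5, 6, 1, 8, 7, 2, 3).

Rothe diagram D(w) (21 cells), 4 SE-corners (essential conditions):

[(2, 8, 1), (4, 3, 0), (6, 7, 4), (7, 3, 1)]


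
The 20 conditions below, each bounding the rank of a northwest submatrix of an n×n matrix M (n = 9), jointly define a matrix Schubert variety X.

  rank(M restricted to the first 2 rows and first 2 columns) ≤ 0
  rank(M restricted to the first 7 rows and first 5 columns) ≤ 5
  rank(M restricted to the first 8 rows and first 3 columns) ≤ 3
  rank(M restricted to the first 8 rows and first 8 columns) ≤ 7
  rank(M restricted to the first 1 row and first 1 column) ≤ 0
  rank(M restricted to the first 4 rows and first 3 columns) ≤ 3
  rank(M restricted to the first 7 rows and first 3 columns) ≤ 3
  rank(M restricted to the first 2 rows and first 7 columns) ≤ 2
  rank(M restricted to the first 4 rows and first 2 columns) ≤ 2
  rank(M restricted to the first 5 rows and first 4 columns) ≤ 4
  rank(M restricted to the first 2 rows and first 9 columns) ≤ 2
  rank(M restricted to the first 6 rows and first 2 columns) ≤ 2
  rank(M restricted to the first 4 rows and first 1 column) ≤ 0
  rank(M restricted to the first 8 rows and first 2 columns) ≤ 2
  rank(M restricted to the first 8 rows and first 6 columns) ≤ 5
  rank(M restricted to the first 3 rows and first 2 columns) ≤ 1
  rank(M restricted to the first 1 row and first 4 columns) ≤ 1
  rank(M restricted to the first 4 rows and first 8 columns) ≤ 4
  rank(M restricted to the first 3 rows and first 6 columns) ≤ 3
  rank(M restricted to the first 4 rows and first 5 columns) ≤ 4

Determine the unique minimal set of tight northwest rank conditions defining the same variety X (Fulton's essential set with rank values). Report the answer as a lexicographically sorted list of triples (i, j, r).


Rank table r_w(9×9) implied by the 20 constraints:

  R[1]: 0  0  1  1  1  1  1  1  1
  R[2]: 0  0  1  2  2  2  2  2  2
  R[3]: 0  1  2  3  3  3  3  3  3
  R[4]: 0  1  2  3  4  4  4  4  4
  R[5]: 1  2  3  4  5  5  5  5  5
  R[6]: 1  2  3  4  5  5  6  6  6
  R[7]: 1  2  3  4  5  5  6  7  7
  R[8]: 1  2  3  4  5  5  6  7  8
  R[9]: 1  2  3  4  5  6  7  8  9

reading off 1-entries of Δ²R: w = (3, 4, 2, 5, 1, 7, 8, 9, 6).

Fulton essential set (3 of the 9 Rothe cells):

[(2, 2, 0), (4, 1, 0), (8, 6, 5)]


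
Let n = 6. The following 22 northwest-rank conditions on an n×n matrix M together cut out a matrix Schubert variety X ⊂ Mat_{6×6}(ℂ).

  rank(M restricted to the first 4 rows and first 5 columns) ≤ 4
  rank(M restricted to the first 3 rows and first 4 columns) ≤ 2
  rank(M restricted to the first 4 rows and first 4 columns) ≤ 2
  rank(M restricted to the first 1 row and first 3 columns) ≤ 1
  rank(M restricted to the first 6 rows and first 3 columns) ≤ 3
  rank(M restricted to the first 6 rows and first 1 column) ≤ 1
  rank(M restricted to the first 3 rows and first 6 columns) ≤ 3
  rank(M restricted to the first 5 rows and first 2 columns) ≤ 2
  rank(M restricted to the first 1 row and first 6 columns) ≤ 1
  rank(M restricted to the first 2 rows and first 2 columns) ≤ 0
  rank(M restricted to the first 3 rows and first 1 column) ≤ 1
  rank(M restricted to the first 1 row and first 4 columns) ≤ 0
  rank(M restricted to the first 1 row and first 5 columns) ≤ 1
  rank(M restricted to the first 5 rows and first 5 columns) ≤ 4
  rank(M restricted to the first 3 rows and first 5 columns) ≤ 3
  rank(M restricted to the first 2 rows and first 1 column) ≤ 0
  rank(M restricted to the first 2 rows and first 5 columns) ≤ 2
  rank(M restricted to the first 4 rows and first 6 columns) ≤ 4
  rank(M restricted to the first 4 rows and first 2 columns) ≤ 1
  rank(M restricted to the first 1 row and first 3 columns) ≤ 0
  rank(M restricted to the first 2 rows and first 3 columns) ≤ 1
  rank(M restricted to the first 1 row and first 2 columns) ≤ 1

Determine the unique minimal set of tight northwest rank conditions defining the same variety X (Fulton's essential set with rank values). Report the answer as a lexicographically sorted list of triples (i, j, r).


Reconstructing r_w from the 22 given conditions:

  row 1: 0 | 0 | 0 | 0 | 1 | 1
  row 2: 0 | 0 | 1 | 1 | 2 | 2
  row 3: 1 | 1 | 2 | 2 | 3 | 3
  row 4: 1 | 1 | 2 | 2 | 3 | 4
  row 5: 1 | 2 | 3 | 3 | 4 | 5
  row 6: 1 | 2 | 3 | 4 | 5 | 6

so w = (5, 3, 1, 6, 2, 4).

Rothe diagram D(w) (8 cells), 4 SE-corners (essential conditions):

[(1, 4, 0), (2, 2, 0), (4, 2, 1), (4, 4, 2)]


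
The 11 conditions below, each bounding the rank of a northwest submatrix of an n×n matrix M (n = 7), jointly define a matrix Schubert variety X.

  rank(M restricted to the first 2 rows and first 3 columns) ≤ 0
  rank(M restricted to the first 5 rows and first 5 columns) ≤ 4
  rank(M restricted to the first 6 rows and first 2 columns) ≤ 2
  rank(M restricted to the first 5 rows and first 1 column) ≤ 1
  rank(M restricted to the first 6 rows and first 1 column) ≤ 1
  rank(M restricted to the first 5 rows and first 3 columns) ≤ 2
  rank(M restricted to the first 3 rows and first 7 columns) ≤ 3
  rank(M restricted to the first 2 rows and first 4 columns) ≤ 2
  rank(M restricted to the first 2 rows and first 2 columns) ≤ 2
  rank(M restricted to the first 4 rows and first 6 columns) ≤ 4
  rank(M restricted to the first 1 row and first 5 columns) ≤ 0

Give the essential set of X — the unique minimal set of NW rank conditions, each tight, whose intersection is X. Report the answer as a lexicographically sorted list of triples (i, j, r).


Computing R[i][j] = min implied NW-rank bound (n=7, 11 conditions):

  R[1]: 0, 0, 0, 0, 0, 1, 1
  R[2]: 0, 0, 0, 1, 1, 2, 2
  R[3]: 1, 1, 1, 2, 2, 3, 3
  R[4]: 1, 2, 2, 3, 3, 4, 4
  R[5]: 1, 2, 2, 3, 4, 5, 5
  R[6]: 1, 2, 3, 4, 5, 6, 6
  R[7]: 1, 2, 3, 4, 5, 6, 7

so w = (6, 4, 1, 2, 5, 3, 7).

|D(w)|=9, |Ess(w)|=3:

[(1, 5, 0), (2, 3, 0), (5, 3, 2)]


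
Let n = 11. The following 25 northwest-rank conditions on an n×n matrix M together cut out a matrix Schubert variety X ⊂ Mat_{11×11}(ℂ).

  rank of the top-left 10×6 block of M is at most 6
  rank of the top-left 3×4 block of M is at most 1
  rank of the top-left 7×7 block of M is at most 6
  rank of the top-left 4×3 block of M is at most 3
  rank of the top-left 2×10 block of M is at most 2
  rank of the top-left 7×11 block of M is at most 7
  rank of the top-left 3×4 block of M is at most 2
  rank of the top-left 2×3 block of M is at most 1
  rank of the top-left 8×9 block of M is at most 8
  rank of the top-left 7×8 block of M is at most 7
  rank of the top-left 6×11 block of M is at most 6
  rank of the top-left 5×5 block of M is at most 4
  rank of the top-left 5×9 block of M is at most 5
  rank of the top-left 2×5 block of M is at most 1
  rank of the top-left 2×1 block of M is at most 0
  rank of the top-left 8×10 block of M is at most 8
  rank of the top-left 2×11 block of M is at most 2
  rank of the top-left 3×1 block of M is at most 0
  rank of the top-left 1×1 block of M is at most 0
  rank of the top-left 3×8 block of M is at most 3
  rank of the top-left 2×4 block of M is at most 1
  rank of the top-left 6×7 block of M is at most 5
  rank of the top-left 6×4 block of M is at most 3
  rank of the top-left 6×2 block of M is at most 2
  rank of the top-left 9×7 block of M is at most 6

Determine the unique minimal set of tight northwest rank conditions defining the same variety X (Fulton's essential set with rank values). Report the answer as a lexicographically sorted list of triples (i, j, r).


Recovering R(i,j) via the rank-extension bound from the 25 conditions:

  R[1]: 0 | 1 | 1 | 1 | 1 | 1 | 1 | 1 | 1 | 1 | 1
  R[2]: 0 | 1 | 1 | 1 | 1 | 2 | 2 | 2 | 2 | 2 | 2
  R[3]: 0 | 1 | 1 | 1 | 2 | 3 | 3 | 3 | 3 | 3 | 3
  R[4]: 1 | 2 | 2 | 2 | 3 | 4 | 4 | 4 | 4 | 4 | 4
  R[5]: 1 | 2 | 3 | 3 | 4 | 5 | 5 | 5 | 5 | 5 | 5
  R[6]: 1 | 2 | 3 | 3 | 4 | 5 | 5 | 6 | 6 | 6 | 6
  R[7]: 1 | 2 | 3 | 4 | 5 | 6 | 6 | 7 | 7 | 7 | 7
  R[8]: 1 | 2 | 3 | 4 | 5 | 6 | 6 | 7 | 8 | 8 | 8
  R[9]: 1 | 2 | 3 | 4 | 5 | 6 | 6 | 7 | 8 | 9 | 9
  R[10]: 1 | 2 | 3 | 4 | 5 | 6 | 7 | 8 | 9 | 10 | 10
  R[11]: 1 | 2 | 3 | 4 | 5 | 6 | 7 | 8 | 9 | 10 | 11

hence w(1..11) = (2, 6, 5, 1, 3, 8, 4, 9, 10, 7, 11).

ℓ(w)=12; the 6 essential cells (i,j,r):

[(2, 5, 1), (3, 1, 0), (3, 4, 1), (6, 4, 3), (6, 7, 5), (9, 7, 6)]


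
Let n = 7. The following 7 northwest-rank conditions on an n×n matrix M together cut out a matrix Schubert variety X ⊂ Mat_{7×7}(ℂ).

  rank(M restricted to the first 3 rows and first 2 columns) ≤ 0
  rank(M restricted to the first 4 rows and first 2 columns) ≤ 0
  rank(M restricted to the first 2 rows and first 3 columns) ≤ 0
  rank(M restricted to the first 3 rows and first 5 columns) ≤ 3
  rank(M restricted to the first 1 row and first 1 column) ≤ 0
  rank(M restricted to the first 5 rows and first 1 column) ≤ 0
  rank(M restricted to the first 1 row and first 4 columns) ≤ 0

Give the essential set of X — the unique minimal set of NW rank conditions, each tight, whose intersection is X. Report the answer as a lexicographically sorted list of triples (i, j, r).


Rank table r_w(7×7) implied by the 7 constraints:

  i=1: 0 | 0 | 0 | 0 | 1 | 1 | 1
  i=2: 0 | 0 | 0 | 1 | 2 | 2 | 2
  i=3: 0 | 0 | 1 | 2 | 3 | 3 | 3
  i=4: 0 | 0 | 1 | 2 | 3 | 4 | 4
  i=5: 0 | 1 | 2 | 3 | 4 | 5 | 5
  i=6: 1 | 2 | 3 | 4 | 5 | 6 | 6
  i=7: 1 | 2 | 3 | 4 | 5 | 6 | 7

hence w(1..7) = (5, 4, 3, 6, 2, 1, 7).

4 SE-corners of the 12-cell Rothe diagram give Ess(w):

[(1, 4, 0), (2, 3, 0), (4, 2, 0), (5, 1, 0)]


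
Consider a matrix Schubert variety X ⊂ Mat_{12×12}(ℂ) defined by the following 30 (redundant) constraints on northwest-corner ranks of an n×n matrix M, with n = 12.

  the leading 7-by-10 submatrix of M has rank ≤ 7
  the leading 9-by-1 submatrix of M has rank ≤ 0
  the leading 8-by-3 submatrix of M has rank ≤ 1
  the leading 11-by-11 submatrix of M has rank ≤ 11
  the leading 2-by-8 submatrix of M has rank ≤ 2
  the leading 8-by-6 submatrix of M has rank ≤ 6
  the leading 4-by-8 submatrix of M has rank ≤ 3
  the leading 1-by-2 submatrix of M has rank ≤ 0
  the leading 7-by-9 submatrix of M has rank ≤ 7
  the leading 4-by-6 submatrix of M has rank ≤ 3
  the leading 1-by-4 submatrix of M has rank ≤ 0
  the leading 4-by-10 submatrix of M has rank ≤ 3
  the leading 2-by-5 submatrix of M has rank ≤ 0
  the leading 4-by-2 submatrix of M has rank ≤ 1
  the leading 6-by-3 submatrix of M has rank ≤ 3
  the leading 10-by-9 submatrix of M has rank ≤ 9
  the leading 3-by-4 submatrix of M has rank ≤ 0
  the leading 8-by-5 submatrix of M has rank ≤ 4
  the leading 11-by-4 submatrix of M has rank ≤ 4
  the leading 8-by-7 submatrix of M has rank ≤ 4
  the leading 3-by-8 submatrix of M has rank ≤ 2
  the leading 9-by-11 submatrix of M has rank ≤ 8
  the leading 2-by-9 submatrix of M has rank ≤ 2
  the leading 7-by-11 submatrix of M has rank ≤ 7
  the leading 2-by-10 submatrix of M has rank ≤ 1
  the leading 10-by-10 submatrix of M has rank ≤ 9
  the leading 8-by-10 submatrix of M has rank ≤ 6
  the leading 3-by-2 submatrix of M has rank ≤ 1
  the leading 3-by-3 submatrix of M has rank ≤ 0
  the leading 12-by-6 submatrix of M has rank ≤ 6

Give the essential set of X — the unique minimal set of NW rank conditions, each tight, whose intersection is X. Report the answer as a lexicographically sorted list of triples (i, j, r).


Computing R[i][j] = min implied NW-rank bound (n=12, 30 conditions):

  R[1]: 0 | 0 | 0 | 0 | 0 | 1 | 1 | 1 | 1 | 1 | 1 | 1
  R[2]: 0 | 0 | 0 | 0 | 0 | 1 | 1 | 1 | 1 | 1 | 2 | 2
  R[3]: 0 | 0 | 0 | 0 | 1 | 2 | 2 | 2 | 2 | 2 | 3 | 3
  R[4]: 0 | 1 | 1 | 1 | 2 | 3 | 3 | 3 | 3 | 3 | 4 | 4
  R[5]: 0 | 1 | 1 | 2 | 3 | 4 | 4 | 4 | 4 | 4 | 5 | 5
  R[6]: 0 | 1 | 1 | 2 | 3 | 4 | 4 | 5 | 5 | 5 | 6 | 6
  R[7]: 0 | 1 | 1 | 2 | 3 | 4 | 4 | 5 | 6 | 6 | 7 | 7
  R[8]: 0 | 1 | 1 | 2 | 3 | 4 | 4 | 5 | 6 | 6 | 7 | 8
  R[9]: 0 | 1 | 2 | 3 | 4 | 5 | 5 | 6 | 7 | 7 | 8 | 9
  R[10]: 1 | 2 | 3 | 4 | 5 | 6 | 6 | 7 | 8 | 8 | 9 | 10
  R[11]: 1 | 2 | 3 | 4 | 5 | 6 | 7 | 8 | 9 | 9 | 10 | 11
  R[12]: 1 | 2 | 3 | 4 | 5 | 6 | 7 | 8 | 9 | 10 | 11 | 12

reading off 1-entries of Δ²R: w = (6, 11, 5, 2, 4, 8, 9, 12, 3, 1, 7, 10).

7 SE-corners of the 32-cell Rothe diagram give Ess(w):

[(2, 5, 0), (2, 10, 1), (3, 4, 0), (8, 3, 1), (8, 7, 4), (8, 10, 6), (9, 1, 0)]


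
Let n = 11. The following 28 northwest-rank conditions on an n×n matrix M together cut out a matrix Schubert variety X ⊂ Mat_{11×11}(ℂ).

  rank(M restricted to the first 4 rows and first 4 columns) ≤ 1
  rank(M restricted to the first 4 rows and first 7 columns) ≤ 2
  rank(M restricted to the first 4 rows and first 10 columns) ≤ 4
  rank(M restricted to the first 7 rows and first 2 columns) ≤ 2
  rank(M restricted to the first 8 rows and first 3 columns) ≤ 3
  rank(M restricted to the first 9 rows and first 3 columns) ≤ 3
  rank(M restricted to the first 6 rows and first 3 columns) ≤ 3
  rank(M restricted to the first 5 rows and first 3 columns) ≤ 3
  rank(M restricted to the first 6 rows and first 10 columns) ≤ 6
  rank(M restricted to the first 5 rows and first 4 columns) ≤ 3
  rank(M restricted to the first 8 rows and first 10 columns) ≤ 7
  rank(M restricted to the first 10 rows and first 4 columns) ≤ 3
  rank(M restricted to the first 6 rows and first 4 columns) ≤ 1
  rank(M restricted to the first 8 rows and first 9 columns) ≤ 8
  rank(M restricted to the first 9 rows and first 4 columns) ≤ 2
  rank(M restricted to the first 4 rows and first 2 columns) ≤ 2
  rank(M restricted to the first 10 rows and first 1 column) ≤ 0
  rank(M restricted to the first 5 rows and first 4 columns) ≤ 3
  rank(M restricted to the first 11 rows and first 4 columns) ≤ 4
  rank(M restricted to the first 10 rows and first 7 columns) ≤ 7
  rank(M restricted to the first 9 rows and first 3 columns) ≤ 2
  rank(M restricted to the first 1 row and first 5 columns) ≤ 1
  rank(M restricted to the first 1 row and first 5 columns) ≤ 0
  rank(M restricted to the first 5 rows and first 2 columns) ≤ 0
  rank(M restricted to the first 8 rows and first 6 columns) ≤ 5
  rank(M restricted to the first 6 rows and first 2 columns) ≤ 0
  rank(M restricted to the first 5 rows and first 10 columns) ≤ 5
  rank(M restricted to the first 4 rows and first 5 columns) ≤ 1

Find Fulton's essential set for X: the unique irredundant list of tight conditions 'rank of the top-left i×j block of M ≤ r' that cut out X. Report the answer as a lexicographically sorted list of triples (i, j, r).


Computing R[i][j] = min implied NW-rank bound (n=11, 28 conditions):

  row 1: 0 | 0 | 0 | 0 | 0 | 1 | 1 | 1 | 1 | 1 | 1
  row 2: 0 | 0 | 1 | 1 | 1 | 2 | 2 | 2 | 2 | 2 | 2
  row 3: 0 | 0 | 1 | 1 | 1 | 2 | 2 | 3 | 3 | 3 | 3
  row 4: 0 | 0 | 1 | 1 | 1 | 2 | 2 | 3 | 4 | 4 | 4
  row 5: 0 | 0 | 1 | 1 | 2 | 3 | 3 | 4 | 5 | 5 | 5
  row 6: 0 | 0 | 1 | 1 | 2 | 3 | 4 | 5 | 6 | 6 | 6
  row 7: 0 | 1 | 2 | 2 | 3 | 4 | 5 | 6 | 7 | 7 | 7
  row 8: 0 | 1 | 2 | 2 | 3 | 4 | 5 | 6 | 7 | 7 | 8
  row 9: 0 | 1 | 2 | 2 | 3 | 4 | 5 | 6 | 7 | 8 | 9
  row 10: 0 | 1 | 2 | 3 | 4 | 5 | 6 | 7 | 8 | 9 | 10
  row 11: 1 | 2 | 3 | 4 | 5 | 6 | 7 | 8 | 9 | 10 | 11

reading off 1-entries of Δ²R: w = (6, 3, 8, 9, 5, 7, 2, 11, 10, 4, 1).

Rothe diagram D(w) (30 cells), 8 SE-corners (essential conditions):

[(1, 5, 0), (4, 5, 1), (4, 7, 2), (6, 2, 0), (6, 4, 1), (8, 10, 7), (9, 4, 2), (10, 1, 0)]


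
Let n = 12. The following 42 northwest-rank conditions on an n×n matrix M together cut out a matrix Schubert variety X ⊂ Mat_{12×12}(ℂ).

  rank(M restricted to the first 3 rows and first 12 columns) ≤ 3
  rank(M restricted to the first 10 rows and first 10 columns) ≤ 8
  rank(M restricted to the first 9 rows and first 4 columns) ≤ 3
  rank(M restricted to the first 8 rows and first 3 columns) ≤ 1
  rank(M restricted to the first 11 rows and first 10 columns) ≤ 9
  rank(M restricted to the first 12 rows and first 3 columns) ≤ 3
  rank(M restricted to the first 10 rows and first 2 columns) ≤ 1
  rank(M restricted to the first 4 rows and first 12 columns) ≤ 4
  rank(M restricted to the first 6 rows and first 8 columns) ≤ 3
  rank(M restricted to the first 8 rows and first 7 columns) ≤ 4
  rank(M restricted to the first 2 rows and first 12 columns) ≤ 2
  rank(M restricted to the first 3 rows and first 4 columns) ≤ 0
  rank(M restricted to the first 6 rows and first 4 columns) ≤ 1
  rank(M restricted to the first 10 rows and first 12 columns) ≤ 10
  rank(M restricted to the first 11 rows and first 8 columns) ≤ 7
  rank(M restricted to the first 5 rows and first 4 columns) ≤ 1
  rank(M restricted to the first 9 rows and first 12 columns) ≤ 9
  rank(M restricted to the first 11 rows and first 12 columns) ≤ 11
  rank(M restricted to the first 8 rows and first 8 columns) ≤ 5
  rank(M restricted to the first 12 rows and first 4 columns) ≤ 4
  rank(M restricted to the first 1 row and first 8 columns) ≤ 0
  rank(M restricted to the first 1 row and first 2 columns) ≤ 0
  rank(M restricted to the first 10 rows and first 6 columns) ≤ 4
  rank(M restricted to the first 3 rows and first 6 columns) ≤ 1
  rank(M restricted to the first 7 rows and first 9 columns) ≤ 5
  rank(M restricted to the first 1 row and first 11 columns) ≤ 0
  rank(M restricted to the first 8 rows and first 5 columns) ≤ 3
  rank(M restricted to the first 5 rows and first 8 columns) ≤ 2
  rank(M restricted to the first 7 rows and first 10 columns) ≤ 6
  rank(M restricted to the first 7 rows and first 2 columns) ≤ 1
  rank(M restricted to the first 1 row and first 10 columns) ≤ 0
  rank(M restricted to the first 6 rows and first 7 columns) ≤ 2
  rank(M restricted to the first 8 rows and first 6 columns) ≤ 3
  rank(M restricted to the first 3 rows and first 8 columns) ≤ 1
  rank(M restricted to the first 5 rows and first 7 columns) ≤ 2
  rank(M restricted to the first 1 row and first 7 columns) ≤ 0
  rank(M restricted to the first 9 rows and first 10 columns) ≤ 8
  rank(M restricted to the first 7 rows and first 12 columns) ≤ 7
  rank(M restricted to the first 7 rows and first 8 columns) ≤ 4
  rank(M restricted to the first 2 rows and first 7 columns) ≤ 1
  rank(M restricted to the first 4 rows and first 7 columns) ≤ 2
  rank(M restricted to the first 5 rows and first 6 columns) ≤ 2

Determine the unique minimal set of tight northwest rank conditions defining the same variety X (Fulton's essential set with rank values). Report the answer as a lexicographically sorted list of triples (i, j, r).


Propagating the 42 rank bounds to every northwest block:

  R[1]: 0, 0, 0, 0, 0, 0, 0, 0, 0, 0, 0, 1
  R[2]: 0, 0, 0, 0, 1, 1, 1, 1, 1, 1, 1, 2
  R[3]: 0, 0, 0, 0, 1, 1, 1, 1, 2, 2, 2, 3
  R[4]: 1, 1, 1, 1, 2, 2, 2, 2, 3, 3, 3, 4
  R[5]: 1, 1, 1, 1, 2, 2, 2, 2, 3, 4, 4, 5
  R[6]: 1, 1, 1, 1, 2, 2, 2, 3, 4, 5, 5, 6
  R[7]: 1, 1, 1, 2, 3, 3, 3, 4, 5, 6, 6, 7
  R[8]: 1, 1, 1, 2, 3, 3, 4, 5, 6, 7, 7, 8
  R[9]: 1, 1, 2, 3, 4, 4, 5, 6, 7, 8, 8, 9
  R[10]: 1, 1, 2, 3, 4, 4, 5, 6, 7, 8, 9, 10
  R[11]: 1, 2, 3, 4, 5, 5, 6, 7, 8, 9, 10, 11
  R[12]: 1, 2, 3, 4, 5, 6, 7, 8, 9, 10, 11, 12

giving w = (12, 5, 9, 1, 10, 8, 4, 7, 3, 11, 2, 6) via Δ²R.

D(w) has 41 cells with 10 SE-corners; essential set:

[(1, 11, 0), (3, 4, 0), (3, 8, 1), (5, 8, 2), (6, 4, 1), (6, 7, 2), (8, 3, 1), (8, 6, 3), (10, 2, 1), (10, 6, 4)]


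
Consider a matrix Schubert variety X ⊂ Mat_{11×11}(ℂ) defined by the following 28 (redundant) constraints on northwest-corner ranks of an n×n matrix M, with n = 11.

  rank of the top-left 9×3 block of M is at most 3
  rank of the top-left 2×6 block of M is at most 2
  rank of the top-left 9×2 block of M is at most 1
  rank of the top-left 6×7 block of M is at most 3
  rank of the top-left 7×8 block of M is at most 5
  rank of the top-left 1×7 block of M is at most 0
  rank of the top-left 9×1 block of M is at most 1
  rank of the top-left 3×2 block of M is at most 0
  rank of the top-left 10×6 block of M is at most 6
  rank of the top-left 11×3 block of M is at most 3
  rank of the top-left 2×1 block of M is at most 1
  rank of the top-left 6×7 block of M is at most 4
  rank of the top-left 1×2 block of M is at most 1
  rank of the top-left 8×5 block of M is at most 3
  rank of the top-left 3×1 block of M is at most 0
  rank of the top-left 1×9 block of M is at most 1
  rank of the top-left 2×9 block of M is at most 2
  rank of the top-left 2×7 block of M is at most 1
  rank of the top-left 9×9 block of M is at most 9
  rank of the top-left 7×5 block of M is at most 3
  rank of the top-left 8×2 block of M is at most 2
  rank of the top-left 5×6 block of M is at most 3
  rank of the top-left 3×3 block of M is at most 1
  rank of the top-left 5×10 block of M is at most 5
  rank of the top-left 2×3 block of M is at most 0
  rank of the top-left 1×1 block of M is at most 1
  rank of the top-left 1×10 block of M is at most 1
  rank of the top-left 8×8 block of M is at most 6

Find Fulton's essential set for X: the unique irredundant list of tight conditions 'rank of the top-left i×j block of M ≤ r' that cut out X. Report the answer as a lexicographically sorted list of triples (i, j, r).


Computing R[i][j] = min implied NW-rank bound (n=11, 28 conditions):

  0 0 0 0 0 0 0 1 1 1 1
  0 0 0 1 1 1 1 2 2 2 2
  0 0 1 2 2 2 2 3 3 3 3
  1 1 2 3 3 3 3 4 4 4 4
  1 1 2 3 3 3 3 4 5 5 5
  1 1 2 3 3 3 3 4 5 6 6
  1 1 2 3 3 4 4 5 6 7 7
  1 1 2 3 3 4 5 6 7 8 8
  1 1 2 3 4 5 6 7 8 9 9
  1 2 3 4 5 6 7 8 9 10 10
  1 2 3 4 5 6 7 8 9 10 11

giving w = (8, 4, 3, 1, 9, 10, 6, 7, 5, 2, 11) via Δ²R.

6 SE-corners of the 25-cell Rothe diagram give Ess(w):

[(1, 7, 0), (2, 3, 0), (3, 2, 0), (6, 7, 3), (8, 5, 3), (9, 2, 1)]


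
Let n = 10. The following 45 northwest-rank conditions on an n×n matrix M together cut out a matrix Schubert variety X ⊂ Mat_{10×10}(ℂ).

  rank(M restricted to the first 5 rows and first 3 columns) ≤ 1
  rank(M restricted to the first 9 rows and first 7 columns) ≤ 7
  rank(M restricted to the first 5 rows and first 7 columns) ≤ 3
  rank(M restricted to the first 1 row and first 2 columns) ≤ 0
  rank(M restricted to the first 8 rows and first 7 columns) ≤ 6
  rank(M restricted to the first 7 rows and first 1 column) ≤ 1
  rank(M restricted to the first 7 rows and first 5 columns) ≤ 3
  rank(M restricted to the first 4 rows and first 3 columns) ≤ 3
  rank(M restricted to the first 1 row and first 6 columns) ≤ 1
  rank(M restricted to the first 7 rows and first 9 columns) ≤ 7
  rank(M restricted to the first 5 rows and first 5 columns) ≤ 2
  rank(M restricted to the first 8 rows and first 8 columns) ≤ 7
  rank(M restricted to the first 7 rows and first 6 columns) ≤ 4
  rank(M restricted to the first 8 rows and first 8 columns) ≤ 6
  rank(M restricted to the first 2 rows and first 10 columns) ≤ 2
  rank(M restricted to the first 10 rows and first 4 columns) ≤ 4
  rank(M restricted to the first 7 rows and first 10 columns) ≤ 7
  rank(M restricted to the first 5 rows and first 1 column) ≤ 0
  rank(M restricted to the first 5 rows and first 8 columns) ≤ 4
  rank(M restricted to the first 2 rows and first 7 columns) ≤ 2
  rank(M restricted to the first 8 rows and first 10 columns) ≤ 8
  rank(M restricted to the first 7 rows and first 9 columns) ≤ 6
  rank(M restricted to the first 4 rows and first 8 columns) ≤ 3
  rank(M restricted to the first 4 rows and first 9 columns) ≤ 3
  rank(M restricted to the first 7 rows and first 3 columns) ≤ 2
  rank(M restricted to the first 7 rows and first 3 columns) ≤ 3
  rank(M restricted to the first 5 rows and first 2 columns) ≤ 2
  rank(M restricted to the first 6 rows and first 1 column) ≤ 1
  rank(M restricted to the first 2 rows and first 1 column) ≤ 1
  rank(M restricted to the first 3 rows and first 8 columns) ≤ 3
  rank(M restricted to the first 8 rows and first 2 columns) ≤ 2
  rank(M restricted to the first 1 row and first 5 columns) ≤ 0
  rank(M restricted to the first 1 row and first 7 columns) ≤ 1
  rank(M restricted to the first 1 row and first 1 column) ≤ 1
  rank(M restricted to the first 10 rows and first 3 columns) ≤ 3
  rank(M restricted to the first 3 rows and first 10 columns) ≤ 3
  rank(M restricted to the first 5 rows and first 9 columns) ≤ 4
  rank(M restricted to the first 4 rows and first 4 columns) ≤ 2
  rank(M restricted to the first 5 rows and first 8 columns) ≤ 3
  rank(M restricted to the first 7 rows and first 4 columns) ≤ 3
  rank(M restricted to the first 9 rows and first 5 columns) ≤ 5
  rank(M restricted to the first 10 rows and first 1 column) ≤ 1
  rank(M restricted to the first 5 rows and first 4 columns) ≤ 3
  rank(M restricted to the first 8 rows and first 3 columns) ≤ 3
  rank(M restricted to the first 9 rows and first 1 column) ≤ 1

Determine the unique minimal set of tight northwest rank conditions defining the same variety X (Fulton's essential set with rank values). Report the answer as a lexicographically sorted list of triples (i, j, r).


Recovering R(i,j) via the rank-extension bound from the 45 conditions:

  row 1: 0 | 0 | 0 | 0 | 0 | 1 | 1 | 1 | 1 | 1
  row 2: 0 | 1 | 1 | 1 | 1 | 2 | 2 | 2 | 2 | 2
  row 3: 0 | 1 | 1 | 2 | 2 | 3 | 3 | 3 | 3 | 3
  row 4: 0 | 1 | 1 | 2 | 2 | 3 | 3 | 3 | 3 | 4
  row 5: 0 | 1 | 1 | 2 | 2 | 3 | 3 | 3 | 4 | 5
  row 6: 1 | 2 | 2 | 3 | 3 | 4 | 4 | 4 | 5 | 6
  row 7: 1 | 2 | 2 | 3 | 3 | 4 | 5 | 5 | 6 | 7
  row 8: 1 | 2 | 3 | 4 | 4 | 5 | 6 | 6 | 7 | 8
  row 9: 1 | 2 | 3 | 4 | 5 | 6 | 7 | 7 | 8 | 9
  row 10: 1 | 2 | 3 | 4 | 5 | 6 | 7 | 8 | 9 | 10

so w = (6, 2, 4, 10, 9, 1, 7, 3, 5, 8).

ℓ(w)=21; the 8 essential cells (i,j,r):

[(1, 5, 0), (4, 9, 3), (5, 1, 0), (5, 3, 1), (5, 5, 2), (5, 8, 3), (7, 3, 2), (7, 5, 3)]
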